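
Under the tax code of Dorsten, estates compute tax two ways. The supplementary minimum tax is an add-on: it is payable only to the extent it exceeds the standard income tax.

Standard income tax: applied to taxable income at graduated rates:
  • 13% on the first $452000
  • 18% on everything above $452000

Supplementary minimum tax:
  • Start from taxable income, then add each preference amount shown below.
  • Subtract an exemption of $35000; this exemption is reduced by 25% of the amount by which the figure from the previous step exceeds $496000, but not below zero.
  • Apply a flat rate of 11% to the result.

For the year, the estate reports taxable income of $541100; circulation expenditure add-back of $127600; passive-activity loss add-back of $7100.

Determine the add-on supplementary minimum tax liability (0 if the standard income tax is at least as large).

Standard income tax:
  $452000 × 13% = $58760
  $89100 × 18% = $16038
  → $74798

Supplementary minimum tax:
  Adjusted income: $541100 + $127600 + $7100 = $675800
  Exemption: 25% × ($675800 − $496000) = $44950 ≥ $35000, so the exemption is fully phased out
  Base: $675800 − $0 = $675800
  $675800 × 11% = $74338

$74338 ≤ $74798, so no add-on is due.

$0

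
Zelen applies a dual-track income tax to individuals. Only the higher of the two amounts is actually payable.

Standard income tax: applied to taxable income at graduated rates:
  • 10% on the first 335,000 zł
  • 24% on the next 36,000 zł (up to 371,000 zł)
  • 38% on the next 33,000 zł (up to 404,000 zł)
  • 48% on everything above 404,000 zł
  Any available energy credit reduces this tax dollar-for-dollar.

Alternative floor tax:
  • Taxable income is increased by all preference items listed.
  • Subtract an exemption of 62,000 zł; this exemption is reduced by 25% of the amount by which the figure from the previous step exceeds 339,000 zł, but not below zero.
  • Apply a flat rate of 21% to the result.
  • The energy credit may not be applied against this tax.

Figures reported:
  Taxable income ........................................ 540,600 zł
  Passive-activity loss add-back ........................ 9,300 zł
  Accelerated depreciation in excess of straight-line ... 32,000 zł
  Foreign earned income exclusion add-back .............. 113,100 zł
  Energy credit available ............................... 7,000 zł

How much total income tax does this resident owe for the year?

145,950 zł

Alternative floor tax:
  Adjusted income: 540,600 zł + 9,300 zł + 32,000 zł + 113,100 zł = 695,000 zł
  Exemption: 25% × (695,000 zł − 339,000 zł) = 89,000 zł ≥ 62,000 zł, so the exemption is fully phased out
  Base: 695,000 zł − 0 zł = 695,000 zł
  695,000 zł × 21% = 145,950 zł

Standard income tax:
  335,000 zł × 10% = 33,500 zł
  36,000 zł × 24% = 8,640 zł
  33,000 zł × 38% = 12,540 zł
  136,600 zł × 48% = 65,568 zł
  → 120,248 zł
  Less energy credit 7,000 zł → 113,248 zł

145,950 zł > 113,248 zł, so the alternative floor tax is the binding amount.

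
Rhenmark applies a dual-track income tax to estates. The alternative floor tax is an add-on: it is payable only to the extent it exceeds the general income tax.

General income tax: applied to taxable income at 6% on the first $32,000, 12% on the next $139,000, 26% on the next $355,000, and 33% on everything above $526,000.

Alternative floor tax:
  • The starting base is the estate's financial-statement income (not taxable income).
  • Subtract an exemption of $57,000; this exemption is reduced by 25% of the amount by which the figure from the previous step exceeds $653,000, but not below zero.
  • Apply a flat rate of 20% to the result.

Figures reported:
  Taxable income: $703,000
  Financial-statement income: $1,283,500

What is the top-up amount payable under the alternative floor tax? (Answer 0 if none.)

General income tax:
  $32,000 × 6% = $1,920
  $139,000 × 12% = $16,680
  $355,000 × 26% = $92,300
  $177,000 × 33% = $58,410
  → $169,310

Alternative floor tax:
  Base (financial-statement income): $1,283,500
  Exemption: 25% × ($1,283,500 − $653,000) = $157,625 ≥ $57,000, so the exemption is fully phased out
  Base: $1,283,500 − $0 = $1,283,500
  $1,283,500 × 20% = $256,700

Excess of alternative floor tax over general income tax: $256,700 − $169,310 = $87,390.

$87,390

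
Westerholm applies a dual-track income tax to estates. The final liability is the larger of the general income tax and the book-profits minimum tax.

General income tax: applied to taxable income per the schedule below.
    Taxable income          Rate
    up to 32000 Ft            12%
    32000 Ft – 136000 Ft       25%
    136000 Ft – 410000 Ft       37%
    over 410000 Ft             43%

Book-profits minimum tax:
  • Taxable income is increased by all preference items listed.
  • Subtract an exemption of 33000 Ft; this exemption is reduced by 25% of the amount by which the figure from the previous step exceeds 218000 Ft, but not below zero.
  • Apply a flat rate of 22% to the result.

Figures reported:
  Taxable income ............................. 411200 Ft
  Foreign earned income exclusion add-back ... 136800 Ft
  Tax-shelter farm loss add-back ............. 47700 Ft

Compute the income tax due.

Book-profits minimum tax:
  Adjusted income: 411200 Ft + 136800 Ft + 47700 Ft = 595700 Ft
  Exemption: 25% × (595700 Ft − 218000 Ft) = 94425 Ft ≥ 33000 Ft, so the exemption is fully phased out
  Base: 595700 Ft − 0 Ft = 595700 Ft
  595700 Ft × 22% = 131054 Ft

General income tax:
  32000 Ft × 12% = 3840 Ft
  104000 Ft × 25% = 26000 Ft
  274000 Ft × 37% = 101380 Ft
  1200 Ft × 43% = 516 Ft
  → 131736 Ft

131736 Ft > 131054 Ft, so the general income tax governs.

131736 Ft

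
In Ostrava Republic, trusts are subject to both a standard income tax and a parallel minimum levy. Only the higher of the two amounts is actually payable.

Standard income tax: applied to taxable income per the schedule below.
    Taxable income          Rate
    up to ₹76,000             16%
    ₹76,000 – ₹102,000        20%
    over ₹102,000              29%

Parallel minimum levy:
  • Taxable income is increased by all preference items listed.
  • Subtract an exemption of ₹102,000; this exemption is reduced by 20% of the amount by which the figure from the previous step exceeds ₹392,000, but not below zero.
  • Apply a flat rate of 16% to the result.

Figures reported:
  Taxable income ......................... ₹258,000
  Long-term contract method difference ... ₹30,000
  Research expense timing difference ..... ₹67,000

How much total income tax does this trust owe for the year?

₹62,600

Parallel minimum levy:
  Adjusted income: ₹258,000 + ₹30,000 + ₹67,000 = ₹355,000
  Exemption: ₹355,000 ≤ ₹392,000, so full ₹102,000 applies
  Base: ₹355,000 − ₹102,000 = ₹253,000
  ₹253,000 × 16% = ₹40,480

Standard income tax:
  ₹76,000 × 16% = ₹12,160
  ₹26,000 × 20% = ₹5,200
  ₹156,000 × 29% = ₹45,240
  → ₹62,600

₹62,600 > ₹40,480, so the standard income tax governs.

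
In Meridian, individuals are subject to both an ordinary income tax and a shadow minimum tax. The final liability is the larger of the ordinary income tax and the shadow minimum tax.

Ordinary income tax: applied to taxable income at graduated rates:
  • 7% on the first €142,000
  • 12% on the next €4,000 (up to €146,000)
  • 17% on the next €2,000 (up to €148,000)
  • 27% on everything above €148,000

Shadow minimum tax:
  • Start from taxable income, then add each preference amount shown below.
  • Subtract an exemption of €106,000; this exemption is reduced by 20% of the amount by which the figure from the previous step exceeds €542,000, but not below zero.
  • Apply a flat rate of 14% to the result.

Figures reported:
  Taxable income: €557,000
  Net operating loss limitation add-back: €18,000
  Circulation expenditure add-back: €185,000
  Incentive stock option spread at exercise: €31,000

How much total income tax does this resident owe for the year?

Ordinary income tax:
  €142,000 × 7% = €9,940
  €4,000 × 12% = €480
  €2,000 × 17% = €340
  €409,000 × 27% = €110,430
  → €121,190

Shadow minimum tax:
  Adjusted income: €557,000 + €18,000 + €185,000 + €31,000 = €791,000
  Exemption: €106,000 − 20% × (€791,000 − €542,000) = €106,000 − €49,800 = €56,200
  Base: €791,000 − €56,200 = €734,800
  €734,800 × 14% = €102,872

€121,190 > €102,872, so the ordinary income tax governs.

€121,190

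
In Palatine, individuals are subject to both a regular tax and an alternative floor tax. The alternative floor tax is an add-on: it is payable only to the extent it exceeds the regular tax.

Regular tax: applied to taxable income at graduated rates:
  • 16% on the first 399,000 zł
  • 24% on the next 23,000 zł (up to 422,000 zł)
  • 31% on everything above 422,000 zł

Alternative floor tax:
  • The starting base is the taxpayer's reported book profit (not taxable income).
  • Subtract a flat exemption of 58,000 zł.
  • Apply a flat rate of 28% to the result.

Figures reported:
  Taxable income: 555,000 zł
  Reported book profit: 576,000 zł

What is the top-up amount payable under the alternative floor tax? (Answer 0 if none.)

Regular tax:
  399,000 zł × 16% = 63,840 zł
  23,000 zł × 24% = 5,520 zł
  133,000 zł × 31% = 41,230 zł
  → 110,590 zł

Alternative floor tax:
  Base (reported book profit): 576,000 zł
  Less exemption 58,000 zł → base 518,000 zł
  518,000 zł × 28% = 145,040 zł

Excess of alternative floor tax over regular tax: 145,040 zł − 110,590 zł = 34,450 zł.

34,450 zł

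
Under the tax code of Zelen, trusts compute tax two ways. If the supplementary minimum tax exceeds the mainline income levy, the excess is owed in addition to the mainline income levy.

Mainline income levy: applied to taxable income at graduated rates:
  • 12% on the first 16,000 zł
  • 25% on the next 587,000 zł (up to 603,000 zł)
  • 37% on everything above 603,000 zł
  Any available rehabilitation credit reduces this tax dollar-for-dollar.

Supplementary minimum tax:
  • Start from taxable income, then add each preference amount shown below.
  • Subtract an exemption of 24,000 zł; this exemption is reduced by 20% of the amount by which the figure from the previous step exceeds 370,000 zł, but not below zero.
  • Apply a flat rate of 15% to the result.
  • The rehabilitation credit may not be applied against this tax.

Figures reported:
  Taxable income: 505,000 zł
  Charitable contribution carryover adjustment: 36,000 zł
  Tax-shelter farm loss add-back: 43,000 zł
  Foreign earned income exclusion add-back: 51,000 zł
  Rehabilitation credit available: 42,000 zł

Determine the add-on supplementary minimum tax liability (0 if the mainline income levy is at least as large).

13,080 zł

Supplementary minimum tax:
  Adjusted income: 505,000 zł + 36,000 zł + 43,000 zł + 51,000 zł = 635,000 zł
  Exemption: 20% × (635,000 zł − 370,000 zł) = 53,000 zł ≥ 24,000 zł, so the exemption is fully phased out
  Base: 635,000 zł − 0 zł = 635,000 zł
  635,000 zł × 15% = 95,250 zł

Mainline income levy:
  16,000 zł × 12% = 1,920 zł
  489,000 zł × 25% = 122,250 zł
  → 124,170 zł
  Less rehabilitation credit 42,000 zł → 82,170 zł

Excess of supplementary minimum tax over mainline income levy: 95,250 zł − 82,170 zł = 13,080 zł.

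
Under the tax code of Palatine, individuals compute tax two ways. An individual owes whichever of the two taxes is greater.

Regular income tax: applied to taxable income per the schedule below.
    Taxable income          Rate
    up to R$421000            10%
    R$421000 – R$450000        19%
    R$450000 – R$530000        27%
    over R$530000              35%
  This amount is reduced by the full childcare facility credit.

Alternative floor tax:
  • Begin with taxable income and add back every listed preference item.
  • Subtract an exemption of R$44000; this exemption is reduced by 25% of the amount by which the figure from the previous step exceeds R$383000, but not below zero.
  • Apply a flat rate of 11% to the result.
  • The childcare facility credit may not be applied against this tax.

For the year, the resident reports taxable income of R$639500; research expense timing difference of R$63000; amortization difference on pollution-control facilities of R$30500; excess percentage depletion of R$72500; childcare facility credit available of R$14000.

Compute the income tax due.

Regular income tax:
  R$421000 × 10% = R$42100
  R$29000 × 19% = R$5510
  R$80000 × 27% = R$21600
  R$109500 × 35% = R$38325
  → R$107535
  Less childcare facility credit R$14000 → R$93535

Alternative floor tax:
  Adjusted income: R$639500 + R$63000 + R$30500 + R$72500 = R$805500
  Exemption: 25% × (R$805500 − R$383000) = R$105625 ≥ R$44000, so the exemption is fully phased out
  Base: R$805500 − R$0 = R$805500
  R$805500 × 11% = R$88605

R$93535 > R$88605, so the regular income tax governs.

R$93535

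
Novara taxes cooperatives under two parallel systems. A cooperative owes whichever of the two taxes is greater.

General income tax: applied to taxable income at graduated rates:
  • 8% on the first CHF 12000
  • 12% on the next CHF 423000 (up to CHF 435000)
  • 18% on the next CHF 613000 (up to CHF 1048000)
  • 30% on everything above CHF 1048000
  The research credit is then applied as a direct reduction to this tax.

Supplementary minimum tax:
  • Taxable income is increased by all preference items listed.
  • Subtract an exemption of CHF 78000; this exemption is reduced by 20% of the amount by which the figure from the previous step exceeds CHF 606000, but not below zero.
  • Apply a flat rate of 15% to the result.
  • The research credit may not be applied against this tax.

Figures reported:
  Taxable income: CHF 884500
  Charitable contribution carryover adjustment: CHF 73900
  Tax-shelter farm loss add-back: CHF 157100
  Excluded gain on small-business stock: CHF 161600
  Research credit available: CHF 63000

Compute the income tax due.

CHF 191565

Supplementary minimum tax:
  Adjusted income: CHF 884500 + CHF 73900 + CHF 157100 + CHF 161600 = CHF 1277100
  Exemption: 20% × (CHF 1277100 − CHF 606000) = CHF 134220 ≥ CHF 78000, so the exemption is fully phased out
  Base: CHF 1277100 − CHF 0 = CHF 1277100
  CHF 1277100 × 15% = CHF 191565

General income tax:
  CHF 12000 × 8% = CHF 960
  CHF 423000 × 12% = CHF 50760
  CHF 449500 × 18% = CHF 80910
  → CHF 132630
  Less research credit CHF 63000 → CHF 69630

CHF 191565 > CHF 69630, so the supplementary minimum tax is the binding amount.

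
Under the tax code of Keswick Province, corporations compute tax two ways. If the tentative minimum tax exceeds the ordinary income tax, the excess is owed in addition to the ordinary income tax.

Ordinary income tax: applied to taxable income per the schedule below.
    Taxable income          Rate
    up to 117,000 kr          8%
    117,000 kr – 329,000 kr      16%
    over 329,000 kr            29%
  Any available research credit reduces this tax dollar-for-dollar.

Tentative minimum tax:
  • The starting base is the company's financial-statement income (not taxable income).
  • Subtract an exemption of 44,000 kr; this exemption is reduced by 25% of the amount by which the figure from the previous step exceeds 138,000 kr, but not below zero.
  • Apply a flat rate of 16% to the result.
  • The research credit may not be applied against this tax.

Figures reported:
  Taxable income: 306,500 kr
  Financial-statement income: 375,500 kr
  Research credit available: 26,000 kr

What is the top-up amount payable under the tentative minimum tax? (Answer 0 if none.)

46,400 kr

Ordinary income tax:
  117,000 kr × 8% = 9,360 kr
  189,500 kr × 16% = 30,320 kr
  → 39,680 kr
  Less research credit 26,000 kr → 13,680 kr

Tentative minimum tax:
  Base (financial-statement income): 375,500 kr
  Exemption: 25% × (375,500 kr − 138,000 kr) = 59,375 kr ≥ 44,000 kr, so the exemption is fully phased out
  Base: 375,500 kr − 0 kr = 375,500 kr
  375,500 kr × 16% = 60,080 kr

Excess of tentative minimum tax over ordinary income tax: 60,080 kr − 13,680 kr = 46,400 kr.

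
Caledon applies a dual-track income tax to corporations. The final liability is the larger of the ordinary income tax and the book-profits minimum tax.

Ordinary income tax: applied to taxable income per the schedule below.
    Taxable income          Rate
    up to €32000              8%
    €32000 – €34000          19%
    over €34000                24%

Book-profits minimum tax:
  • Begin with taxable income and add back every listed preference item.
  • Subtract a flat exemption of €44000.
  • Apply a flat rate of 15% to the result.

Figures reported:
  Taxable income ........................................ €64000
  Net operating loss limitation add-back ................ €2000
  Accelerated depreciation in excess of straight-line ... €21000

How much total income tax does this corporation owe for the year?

Book-profits minimum tax:
  Adjusted income: €64000 + €2000 + €21000 = €87000
  Less exemption €44000 → base €43000
  €43000 × 15% = €6450

Ordinary income tax:
  €32000 × 8% = €2560
  €2000 × 19% = €380
  €30000 × 24% = €7200
  → €10140

€10140 > €6450, so the ordinary income tax governs.

€10140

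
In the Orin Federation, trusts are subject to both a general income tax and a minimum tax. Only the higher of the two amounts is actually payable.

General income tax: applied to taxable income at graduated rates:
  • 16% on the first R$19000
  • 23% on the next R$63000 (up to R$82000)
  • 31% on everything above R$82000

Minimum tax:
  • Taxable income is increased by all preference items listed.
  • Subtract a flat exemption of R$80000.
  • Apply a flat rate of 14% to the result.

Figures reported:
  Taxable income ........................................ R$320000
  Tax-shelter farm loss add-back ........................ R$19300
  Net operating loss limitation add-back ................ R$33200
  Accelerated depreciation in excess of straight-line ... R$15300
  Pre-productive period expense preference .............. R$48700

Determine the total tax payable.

R$91310

General income tax:
  R$19000 × 16% = R$3040
  R$63000 × 23% = R$14490
  R$238000 × 31% = R$73780
  → R$91310

Minimum tax:
  Adjusted income: R$320000 + R$19300 + R$33200 + R$15300 + R$48700 = R$436500
  Less exemption R$80000 → base R$356500
  R$356500 × 14% = R$49910

R$91310 > R$49910, so the general income tax governs.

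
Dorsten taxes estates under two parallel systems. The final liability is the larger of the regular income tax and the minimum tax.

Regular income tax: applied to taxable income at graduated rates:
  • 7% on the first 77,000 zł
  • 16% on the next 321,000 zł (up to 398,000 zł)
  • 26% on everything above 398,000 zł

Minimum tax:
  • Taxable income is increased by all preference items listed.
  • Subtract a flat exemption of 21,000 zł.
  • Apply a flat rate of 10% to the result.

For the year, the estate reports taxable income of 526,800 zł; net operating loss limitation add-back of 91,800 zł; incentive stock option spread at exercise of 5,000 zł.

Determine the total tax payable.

90,238 zł

Regular income tax:
  77,000 zł × 7% = 5,390 zł
  321,000 zł × 16% = 51,360 zł
  128,800 zł × 26% = 33,488 zł
  → 90,238 zł

Minimum tax:
  Adjusted income: 526,800 zł + 91,800 zł + 5,000 zł = 623,600 zł
  Less exemption 21,000 zł → base 602,600 zł
  602,600 zł × 10% = 60,260 zł

90,238 zł > 60,260 zł, so the regular income tax governs.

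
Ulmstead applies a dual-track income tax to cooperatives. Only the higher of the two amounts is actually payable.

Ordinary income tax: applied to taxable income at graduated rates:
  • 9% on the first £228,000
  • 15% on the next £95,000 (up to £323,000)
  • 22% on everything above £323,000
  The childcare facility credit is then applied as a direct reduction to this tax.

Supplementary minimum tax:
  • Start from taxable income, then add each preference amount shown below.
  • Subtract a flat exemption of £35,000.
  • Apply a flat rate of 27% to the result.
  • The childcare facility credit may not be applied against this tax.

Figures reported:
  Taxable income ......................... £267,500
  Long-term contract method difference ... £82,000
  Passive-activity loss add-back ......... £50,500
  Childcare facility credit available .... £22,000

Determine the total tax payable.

£98,550

Ordinary income tax:
  £228,000 × 9% = £20,520
  £39,500 × 15% = £5,925
  → £26,445
  Less childcare facility credit £22,000 → £4,445

Supplementary minimum tax:
  Adjusted income: £267,500 + £82,000 + £50,500 = £400,000
  Less exemption £35,000 → base £365,000
  £365,000 × 27% = £98,550

£98,550 > £4,445, so the supplementary minimum tax is the binding amount.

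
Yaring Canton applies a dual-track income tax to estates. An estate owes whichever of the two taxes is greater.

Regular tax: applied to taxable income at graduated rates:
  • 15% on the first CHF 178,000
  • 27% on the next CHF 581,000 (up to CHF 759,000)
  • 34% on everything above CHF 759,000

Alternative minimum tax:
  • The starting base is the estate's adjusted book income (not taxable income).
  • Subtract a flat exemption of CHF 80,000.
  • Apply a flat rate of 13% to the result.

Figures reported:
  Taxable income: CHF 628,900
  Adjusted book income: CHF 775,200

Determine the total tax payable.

CHF 148,443

Regular tax:
  CHF 178,000 × 15% = CHF 26,700
  CHF 450,900 × 27% = CHF 121,743
  → CHF 148,443

Alternative minimum tax:
  Base (adjusted book income): CHF 775,200
  Less exemption CHF 80,000 → base CHF 695,200
  CHF 695,200 × 13% = CHF 90,376

CHF 148,443 > CHF 90,376, so the regular tax governs.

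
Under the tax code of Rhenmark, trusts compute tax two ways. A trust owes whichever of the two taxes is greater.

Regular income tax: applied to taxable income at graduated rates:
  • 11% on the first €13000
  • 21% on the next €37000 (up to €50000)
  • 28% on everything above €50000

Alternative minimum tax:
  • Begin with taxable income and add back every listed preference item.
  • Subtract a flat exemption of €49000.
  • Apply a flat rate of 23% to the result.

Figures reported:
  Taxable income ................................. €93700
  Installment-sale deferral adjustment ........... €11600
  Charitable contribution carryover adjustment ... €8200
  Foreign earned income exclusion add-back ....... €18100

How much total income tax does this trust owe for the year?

Regular income tax:
  €13000 × 11% = €1430
  €37000 × 21% = €7770
  €43700 × 28% = €12236
  → €21436

Alternative minimum tax:
  Adjusted income: €93700 + €11600 + €8200 + €18100 = €131600
  Less exemption €49000 → base €82600
  €82600 × 23% = €18998

€21436 > €18998, so the regular income tax governs.

€21436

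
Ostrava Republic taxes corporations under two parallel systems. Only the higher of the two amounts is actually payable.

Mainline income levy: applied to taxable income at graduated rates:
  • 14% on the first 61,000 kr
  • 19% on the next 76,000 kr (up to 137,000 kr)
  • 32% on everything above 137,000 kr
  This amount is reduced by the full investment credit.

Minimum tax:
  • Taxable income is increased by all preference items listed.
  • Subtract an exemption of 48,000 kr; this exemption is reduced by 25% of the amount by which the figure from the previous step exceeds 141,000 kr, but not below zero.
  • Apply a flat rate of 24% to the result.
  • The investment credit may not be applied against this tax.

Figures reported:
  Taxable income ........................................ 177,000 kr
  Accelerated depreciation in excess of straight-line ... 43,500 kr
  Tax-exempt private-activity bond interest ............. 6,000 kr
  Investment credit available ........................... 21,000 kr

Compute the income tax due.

47,970 kr

Minimum tax:
  Adjusted income: 177,000 kr + 43,500 kr + 6,000 kr = 226,500 kr
  Exemption: 48,000 kr − 25% × (226,500 kr − 141,000 kr) = 48,000 kr − 21,375 kr = 26,625 kr
  Base: 226,500 kr − 26,625 kr = 199,875 kr
  199,875 kr × 24% = 47,970 kr

Mainline income levy:
  61,000 kr × 14% = 8,540 kr
  76,000 kr × 19% = 14,440 kr
  40,000 kr × 32% = 12,800 kr
  → 35,780 kr
  Less investment credit 21,000 kr → 14,780 kr

47,970 kr > 14,780 kr, so the minimum tax is the binding amount.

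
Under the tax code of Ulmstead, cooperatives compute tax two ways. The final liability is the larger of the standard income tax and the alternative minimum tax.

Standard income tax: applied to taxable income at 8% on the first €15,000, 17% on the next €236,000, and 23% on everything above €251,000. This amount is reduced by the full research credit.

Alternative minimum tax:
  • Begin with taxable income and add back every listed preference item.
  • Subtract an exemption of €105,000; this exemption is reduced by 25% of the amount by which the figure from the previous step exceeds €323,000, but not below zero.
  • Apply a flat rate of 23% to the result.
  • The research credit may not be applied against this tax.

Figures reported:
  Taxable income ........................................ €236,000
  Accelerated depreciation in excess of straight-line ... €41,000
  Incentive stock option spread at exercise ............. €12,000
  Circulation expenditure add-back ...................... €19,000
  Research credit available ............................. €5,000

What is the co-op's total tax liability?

Standard income tax:
  €15,000 × 8% = €1,200
  €221,000 × 17% = €37,570
  → €38,770
  Less research credit €5,000 → €33,770

Alternative minimum tax:
  Adjusted income: €236,000 + €41,000 + €12,000 + €19,000 = €308,000
  Exemption: €308,000 ≤ €323,000, so full €105,000 applies
  Base: €308,000 − €105,000 = €203,000
  €203,000 × 23% = €46,690

€46,690 > €33,770, so the alternative minimum tax is the binding amount.

€46,690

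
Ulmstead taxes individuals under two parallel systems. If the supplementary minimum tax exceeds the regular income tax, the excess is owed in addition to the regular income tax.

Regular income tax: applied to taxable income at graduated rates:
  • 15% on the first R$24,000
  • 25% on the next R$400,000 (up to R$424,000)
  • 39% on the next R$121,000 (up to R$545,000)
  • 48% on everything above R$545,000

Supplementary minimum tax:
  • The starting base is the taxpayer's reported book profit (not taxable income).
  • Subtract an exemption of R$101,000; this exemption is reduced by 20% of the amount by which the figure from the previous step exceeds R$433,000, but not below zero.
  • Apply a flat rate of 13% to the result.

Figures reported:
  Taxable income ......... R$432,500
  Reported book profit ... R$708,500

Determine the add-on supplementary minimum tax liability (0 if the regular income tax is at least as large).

R$0

Regular income tax:
  R$24,000 × 15% = R$3,600
  R$400,000 × 25% = R$100,000
  R$8,500 × 39% = R$3,315
  → R$106,915

Supplementary minimum tax:
  Base (reported book profit): R$708,500
  Exemption: R$101,000 − 20% × (R$708,500 − R$433,000) = R$101,000 − R$55,100 = R$45,900
  Base: R$708,500 − R$45,900 = R$662,600
  R$662,600 × 13% = R$86,138

R$86,138 ≤ R$106,915, so no add-on is due.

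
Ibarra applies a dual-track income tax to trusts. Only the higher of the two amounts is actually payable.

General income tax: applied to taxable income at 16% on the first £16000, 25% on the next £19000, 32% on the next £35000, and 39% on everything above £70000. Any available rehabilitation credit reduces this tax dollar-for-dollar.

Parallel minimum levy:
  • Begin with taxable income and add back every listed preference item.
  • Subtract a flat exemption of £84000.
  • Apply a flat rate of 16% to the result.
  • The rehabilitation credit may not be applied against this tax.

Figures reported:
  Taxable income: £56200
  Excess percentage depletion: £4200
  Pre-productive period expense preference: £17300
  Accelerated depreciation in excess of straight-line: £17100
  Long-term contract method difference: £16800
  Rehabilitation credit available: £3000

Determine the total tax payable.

General income tax:
  £16000 × 16% = £2560
  £19000 × 25% = £4750
  £21200 × 32% = £6784
  → £14094
  Less rehabilitation credit £3000 → £11094

Parallel minimum levy:
  Adjusted income: £56200 + £4200 + £17300 + £17100 + £16800 = £111600
  Less exemption £84000 → base £27600
  £27600 × 16% = £4416

£11094 > £4416, so the general income tax governs.

£11094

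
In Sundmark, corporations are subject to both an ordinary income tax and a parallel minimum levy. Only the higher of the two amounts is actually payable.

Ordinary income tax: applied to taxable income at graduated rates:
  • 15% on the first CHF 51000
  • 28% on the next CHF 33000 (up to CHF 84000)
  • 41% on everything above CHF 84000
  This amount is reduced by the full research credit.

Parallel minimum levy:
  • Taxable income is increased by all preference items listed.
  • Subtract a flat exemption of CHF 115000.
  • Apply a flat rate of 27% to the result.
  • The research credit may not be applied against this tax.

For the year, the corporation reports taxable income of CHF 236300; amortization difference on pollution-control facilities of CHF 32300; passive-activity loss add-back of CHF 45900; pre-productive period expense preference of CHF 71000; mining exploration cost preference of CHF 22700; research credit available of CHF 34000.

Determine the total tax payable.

CHF 79164

Parallel minimum levy:
  Adjusted income: CHF 236300 + CHF 32300 + CHF 45900 + CHF 71000 + CHF 22700 = CHF 408200
  Less exemption CHF 115000 → base CHF 293200
  CHF 293200 × 27% = CHF 79164

Ordinary income tax:
  CHF 51000 × 15% = CHF 7650
  CHF 33000 × 28% = CHF 9240
  CHF 152300 × 41% = CHF 62443
  → CHF 79333
  Less research credit CHF 34000 → CHF 45333

CHF 79164 > CHF 45333, so the parallel minimum levy is the binding amount.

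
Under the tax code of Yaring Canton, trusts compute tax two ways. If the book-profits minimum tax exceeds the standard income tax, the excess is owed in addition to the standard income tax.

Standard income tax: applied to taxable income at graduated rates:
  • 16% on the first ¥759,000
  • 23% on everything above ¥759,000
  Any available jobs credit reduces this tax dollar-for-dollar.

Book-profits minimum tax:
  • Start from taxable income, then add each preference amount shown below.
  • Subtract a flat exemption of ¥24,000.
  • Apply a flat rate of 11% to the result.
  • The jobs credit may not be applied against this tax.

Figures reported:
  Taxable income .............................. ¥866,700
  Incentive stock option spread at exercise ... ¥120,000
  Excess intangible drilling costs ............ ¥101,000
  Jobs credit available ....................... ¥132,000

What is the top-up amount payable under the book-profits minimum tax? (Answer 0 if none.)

Standard income tax:
  ¥759,000 × 16% = ¥121,440
  ¥107,700 × 23% = ¥24,771
  → ¥146,211
  Less jobs credit ¥132,000 → ¥14,211

Book-profits minimum tax:
  Adjusted income: ¥866,700 + ¥120,000 + ¥101,000 = ¥1,087,700
  Less exemption ¥24,000 → base ¥1,063,700
  ¥1,063,700 × 11% = ¥117,007

Excess of book-profits minimum tax over standard income tax: ¥117,007 − ¥14,211 = ¥102,796.

¥102,796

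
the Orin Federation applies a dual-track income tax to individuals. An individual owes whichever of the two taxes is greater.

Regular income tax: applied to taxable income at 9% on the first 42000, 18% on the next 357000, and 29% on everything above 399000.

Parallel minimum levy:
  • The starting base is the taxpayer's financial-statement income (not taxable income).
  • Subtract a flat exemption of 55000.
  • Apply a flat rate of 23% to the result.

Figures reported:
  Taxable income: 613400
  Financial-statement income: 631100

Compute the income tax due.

Parallel minimum levy:
  Base (financial-statement income): 631100
  Less exemption 55000 → base 576100
  576100 × 23% = 132503

Regular income tax:
  42000 × 9% = 3780
  357000 × 18% = 64260
  214400 × 29% = 62176
  → 130216

132503 > 130216, so the parallel minimum levy is the binding amount.

132503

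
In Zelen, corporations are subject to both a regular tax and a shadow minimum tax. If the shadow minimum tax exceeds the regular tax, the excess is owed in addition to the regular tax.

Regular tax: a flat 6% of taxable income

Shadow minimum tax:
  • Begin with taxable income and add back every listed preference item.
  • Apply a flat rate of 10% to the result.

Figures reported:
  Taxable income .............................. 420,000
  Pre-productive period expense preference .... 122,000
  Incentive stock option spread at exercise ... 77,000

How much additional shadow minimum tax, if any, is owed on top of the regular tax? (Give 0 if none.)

36,700

Shadow minimum tax:
  Adjusted income: 420,000 + 122,000 + 77,000 = 619,000
  619,000 × 10% = 61,900

Regular tax:
  420,000 × 6% = 25,200

Excess of shadow minimum tax over regular tax: 61,900 − 25,200 = 36,700.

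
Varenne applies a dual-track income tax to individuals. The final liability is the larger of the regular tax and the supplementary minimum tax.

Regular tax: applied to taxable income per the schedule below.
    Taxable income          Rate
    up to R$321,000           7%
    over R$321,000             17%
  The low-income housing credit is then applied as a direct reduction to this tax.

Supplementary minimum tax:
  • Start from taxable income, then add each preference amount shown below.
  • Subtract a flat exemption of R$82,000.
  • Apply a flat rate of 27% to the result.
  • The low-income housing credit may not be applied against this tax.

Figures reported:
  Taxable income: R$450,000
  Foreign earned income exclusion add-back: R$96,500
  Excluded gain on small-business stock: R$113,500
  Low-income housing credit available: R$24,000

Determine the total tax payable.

Regular tax:
  R$321,000 × 7% = R$22,470
  R$129,000 × 17% = R$21,930
  → R$44,400
  Less low-income housing credit R$24,000 → R$20,400

Supplementary minimum tax:
  Adjusted income: R$450,000 + R$96,500 + R$113,500 = R$660,000
  Less exemption R$82,000 → base R$578,000
  R$578,000 × 27% = R$156,060

R$156,060 > R$20,400, so the supplementary minimum tax is the binding amount.

R$156,060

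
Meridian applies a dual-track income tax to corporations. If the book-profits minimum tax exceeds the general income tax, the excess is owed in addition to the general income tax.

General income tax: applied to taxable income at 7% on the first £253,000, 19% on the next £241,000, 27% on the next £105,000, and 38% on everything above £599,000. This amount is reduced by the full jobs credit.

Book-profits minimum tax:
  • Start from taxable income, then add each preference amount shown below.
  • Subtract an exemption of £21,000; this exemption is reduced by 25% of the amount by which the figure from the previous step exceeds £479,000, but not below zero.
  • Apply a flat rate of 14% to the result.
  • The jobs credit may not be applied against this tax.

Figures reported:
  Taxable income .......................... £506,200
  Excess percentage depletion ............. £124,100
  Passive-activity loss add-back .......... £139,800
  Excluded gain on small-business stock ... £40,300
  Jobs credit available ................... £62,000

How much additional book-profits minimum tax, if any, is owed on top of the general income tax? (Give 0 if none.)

£108,662

General income tax:
  £253,000 × 7% = £17,710
  £241,000 × 19% = £45,790
  £12,200 × 27% = £3,294
  → £66,794
  Less jobs credit £62,000 → £4,794

Book-profits minimum tax:
  Adjusted income: £506,200 + £124,100 + £139,800 + £40,300 = £810,400
  Exemption: 25% × (£810,400 − £479,000) = £82,850 ≥ £21,000, so the exemption is fully phased out
  Base: £810,400 − £0 = £810,400
  £810,400 × 14% = £113,456

Excess of book-profits minimum tax over general income tax: £113,456 − £4,794 = £108,662.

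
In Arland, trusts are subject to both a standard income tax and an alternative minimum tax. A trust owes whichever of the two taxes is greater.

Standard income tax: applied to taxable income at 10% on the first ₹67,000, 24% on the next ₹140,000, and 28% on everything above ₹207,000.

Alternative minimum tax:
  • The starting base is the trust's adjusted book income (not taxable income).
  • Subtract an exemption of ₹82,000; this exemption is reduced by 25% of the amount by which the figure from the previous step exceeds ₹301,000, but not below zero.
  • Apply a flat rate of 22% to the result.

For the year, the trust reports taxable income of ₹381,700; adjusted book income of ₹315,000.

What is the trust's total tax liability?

Alternative minimum tax:
  Base (adjusted book income): ₹315,000
  Exemption: ₹82,000 − 25% × (₹315,000 − ₹301,000) = ₹82,000 − ₹3,500 = ₹78,500
  Base: ₹315,000 − ₹78,500 = ₹236,500
  ₹236,500 × 22% = ₹52,030

Standard income tax:
  ₹67,000 × 10% = ₹6,700
  ₹140,000 × 24% = ₹33,600
  ₹174,700 × 28% = ₹48,916
  → ₹89,216

₹89,216 > ₹52,030, so the standard income tax governs.

₹89,216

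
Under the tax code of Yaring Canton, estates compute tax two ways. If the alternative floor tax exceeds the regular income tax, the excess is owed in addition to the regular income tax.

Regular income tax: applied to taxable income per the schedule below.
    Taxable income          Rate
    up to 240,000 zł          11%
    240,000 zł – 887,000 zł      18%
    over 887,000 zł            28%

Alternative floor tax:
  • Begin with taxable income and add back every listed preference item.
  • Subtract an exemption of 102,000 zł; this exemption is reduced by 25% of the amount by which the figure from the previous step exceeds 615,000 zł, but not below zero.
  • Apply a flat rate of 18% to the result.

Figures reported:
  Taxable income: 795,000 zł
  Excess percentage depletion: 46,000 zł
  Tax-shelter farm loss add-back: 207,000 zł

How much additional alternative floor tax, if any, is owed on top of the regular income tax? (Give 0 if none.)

Alternative floor tax:
  Adjusted income: 795,000 zł + 46,000 zł + 207,000 zł = 1,048,000 zł
  Exemption: 25% × (1,048,000 zł − 615,000 zł) = 108,250 zł ≥ 102,000 zł, so the exemption is fully phased out
  Base: 1,048,000 zł − 0 zł = 1,048,000 zł
  1,048,000 zł × 18% = 188,640 zł

Regular income tax:
  240,000 zł × 11% = 26,400 zł
  555,000 zł × 18% = 99,900 zł
  → 126,300 zł

Excess of alternative floor tax over regular income tax: 188,640 zł − 126,300 zł = 62,340 zł.

62,340 zł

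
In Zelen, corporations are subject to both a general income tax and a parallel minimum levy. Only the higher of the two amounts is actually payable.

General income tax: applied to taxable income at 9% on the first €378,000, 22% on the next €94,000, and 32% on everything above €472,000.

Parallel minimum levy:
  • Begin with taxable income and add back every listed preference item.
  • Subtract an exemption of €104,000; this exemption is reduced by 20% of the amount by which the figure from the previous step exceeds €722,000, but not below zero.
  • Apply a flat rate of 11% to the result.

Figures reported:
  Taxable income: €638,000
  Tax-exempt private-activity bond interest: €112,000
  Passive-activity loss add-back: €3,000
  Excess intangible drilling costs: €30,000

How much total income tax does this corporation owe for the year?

€107,820

General income tax:
  €378,000 × 9% = €34,020
  €94,000 × 22% = €20,680
  €166,000 × 32% = €53,120
  → €107,820

Parallel minimum levy:
  Adjusted income: €638,000 + €112,000 + €3,000 + €30,000 = €783,000
  Exemption: €104,000 − 20% × (€783,000 − €722,000) = €104,000 − €12,200 = €91,800
  Base: €783,000 − €91,800 = €691,200
  €691,200 × 11% = €76,032

€107,820 > €76,032, so the general income tax governs.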